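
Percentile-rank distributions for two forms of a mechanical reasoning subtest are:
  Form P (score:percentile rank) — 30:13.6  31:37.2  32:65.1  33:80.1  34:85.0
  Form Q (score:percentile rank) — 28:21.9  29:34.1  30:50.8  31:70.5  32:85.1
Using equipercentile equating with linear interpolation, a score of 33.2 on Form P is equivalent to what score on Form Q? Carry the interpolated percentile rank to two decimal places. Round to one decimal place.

PR of 33.2 on Form P: 80.1 + (33.2 − 33)/(34 − 33) × (85.0 − 80.1) = 81.08
On Form Q, PR 81.08 falls between score 31 (PR 70.5) and 32 (PR 85.1).
Interpolate: 31 + (81.08 − 70.5)/(85.1 − 70.5) × (32 − 31) = 31.7

31.7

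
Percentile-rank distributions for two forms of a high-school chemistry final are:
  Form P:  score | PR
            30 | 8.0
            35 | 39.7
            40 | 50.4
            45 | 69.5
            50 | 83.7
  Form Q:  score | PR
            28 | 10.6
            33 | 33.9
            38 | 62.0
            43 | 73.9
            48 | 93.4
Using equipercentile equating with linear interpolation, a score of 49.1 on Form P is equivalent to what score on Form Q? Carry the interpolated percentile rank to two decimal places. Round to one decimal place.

PR of 49.1 on Form P: 69.5 + (49.1 − 45)/(50 − 45) × (83.7 − 69.5) = 81.14
On Form Q, PR 81.14 falls between score 43 (PR 73.9) and 48 (PR 93.4).
Interpolate: 43 + (81.14 − 73.9)/(93.4 − 73.9) × (48 − 43) = 44.9

44.9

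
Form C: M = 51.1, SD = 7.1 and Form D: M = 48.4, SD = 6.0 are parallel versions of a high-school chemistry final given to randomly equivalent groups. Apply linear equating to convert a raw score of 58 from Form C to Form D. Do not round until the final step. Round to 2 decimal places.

Linear equating: y = (SD_Y/SD_X)(x − M_X) + M_Y
y = (6.0/7.1)(58 − 51.1) + 48.4
y = 0.845070 × 6.9 + 48.4 = 5.8310 + 48.4 = 54.23

54.23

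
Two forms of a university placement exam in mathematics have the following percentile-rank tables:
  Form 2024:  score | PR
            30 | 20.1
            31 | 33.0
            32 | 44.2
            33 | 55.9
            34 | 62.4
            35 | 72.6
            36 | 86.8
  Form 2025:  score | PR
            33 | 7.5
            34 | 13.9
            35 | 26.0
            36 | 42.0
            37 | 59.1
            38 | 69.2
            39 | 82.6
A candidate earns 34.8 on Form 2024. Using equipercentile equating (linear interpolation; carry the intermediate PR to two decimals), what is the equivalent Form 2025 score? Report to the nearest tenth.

38.1

PR of 34.8 on Form 2024: 62.4 + (34.8 − 34)/(35 − 34) × (72.6 − 62.4) = 70.56
On Form 2025, PR 70.56 falls between score 38 (PR 69.2) and 39 (PR 82.6).
Interpolate: 38 + (70.56 − 69.2)/(82.6 − 69.2) × (39 − 38) = 38.1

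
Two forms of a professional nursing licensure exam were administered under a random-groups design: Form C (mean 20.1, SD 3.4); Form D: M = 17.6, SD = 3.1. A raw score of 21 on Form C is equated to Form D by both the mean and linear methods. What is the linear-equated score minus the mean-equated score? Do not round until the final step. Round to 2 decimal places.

-0.08

Mean-equated: 21 + (17.6 − 20.1) = 18.50
Linear-equated: (3.1/3.4)(21 − 20.1) + 17.6 = 18.421
Difference = 18.421 − 18.50 = -0.08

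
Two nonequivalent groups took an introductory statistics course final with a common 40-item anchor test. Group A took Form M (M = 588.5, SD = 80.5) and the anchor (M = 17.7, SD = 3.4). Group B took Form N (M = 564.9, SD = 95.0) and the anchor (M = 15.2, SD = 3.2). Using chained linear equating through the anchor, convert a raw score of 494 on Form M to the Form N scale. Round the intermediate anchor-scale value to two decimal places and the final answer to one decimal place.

Form M → anchor (Group A): v = (3.4/80.5)(494 − 588.5) + 17.7 = 13.71
anchor → Form N (Group B): y = (95.0/3.2)(13.71 − 15.2) + 564.9 = 520.7

520.7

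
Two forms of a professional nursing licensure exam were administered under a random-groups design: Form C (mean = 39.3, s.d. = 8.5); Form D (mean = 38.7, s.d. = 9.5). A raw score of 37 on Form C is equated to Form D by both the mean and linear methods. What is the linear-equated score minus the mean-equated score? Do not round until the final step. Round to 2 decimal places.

Mean-equated: 37 + (38.7 − 39.3) = 36.40
Linear-equated: (9.5/8.5)(37 − 39.3) + 38.7 = 36.129
Difference = 36.129 − 36.40 = -0.27

-0.27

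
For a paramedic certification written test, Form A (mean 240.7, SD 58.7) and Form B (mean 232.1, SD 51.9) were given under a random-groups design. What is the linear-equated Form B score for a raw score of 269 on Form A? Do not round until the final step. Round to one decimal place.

Linear equating: y = (SD_Y/SD_X)(x − M_X) + M_Y
y = (51.9/58.7)(269 − 240.7) + 232.1
y = 0.884157 × 28.3 + 232.1 = 25.0216 + 232.1 = 257.1

257.1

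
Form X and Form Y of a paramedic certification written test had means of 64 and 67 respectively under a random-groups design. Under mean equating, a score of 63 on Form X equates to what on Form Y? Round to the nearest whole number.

66

Mean equating: y = x + (M_Y − M_X) = 63 + (67 − 64) = 66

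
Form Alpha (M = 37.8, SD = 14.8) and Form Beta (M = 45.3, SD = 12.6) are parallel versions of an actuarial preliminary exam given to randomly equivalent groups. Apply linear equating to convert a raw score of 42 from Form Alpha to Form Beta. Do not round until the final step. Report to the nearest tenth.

Linear equating: y = (SD_Y/SD_X)(x − M_X) + M_Y
y = (12.6/14.8)(42 − 37.8) + 45.3
y = 0.851351 × 4.2 + 45.3 = 3.5757 + 45.3 = 48.9

48.9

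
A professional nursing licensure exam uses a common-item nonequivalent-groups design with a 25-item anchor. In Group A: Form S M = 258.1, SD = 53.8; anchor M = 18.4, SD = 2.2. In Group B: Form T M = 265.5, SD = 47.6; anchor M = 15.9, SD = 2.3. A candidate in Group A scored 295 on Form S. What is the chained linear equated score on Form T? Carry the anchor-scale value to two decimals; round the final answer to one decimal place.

Form S → anchor (Group A): v = (2.2/53.8)(295 − 258.1) + 18.4 = 19.91
anchor → Form T (Group B): y = (47.6/2.3)(19.91 − 15.9) + 265.5 = 348.5

348.5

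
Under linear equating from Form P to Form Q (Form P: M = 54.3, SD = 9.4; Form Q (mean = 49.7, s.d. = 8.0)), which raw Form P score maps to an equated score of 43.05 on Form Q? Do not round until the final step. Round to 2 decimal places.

46.49

Invert y = (SD_Y/SD_X)(x − M_X) + M_Y:
x = (SD_X/SD_Y)(y − M_Y) + M_X = (9.4/8.0)(43.05 − 49.7) + 54.3
x = 1.175000 × -6.650 + 54.3 = 46.49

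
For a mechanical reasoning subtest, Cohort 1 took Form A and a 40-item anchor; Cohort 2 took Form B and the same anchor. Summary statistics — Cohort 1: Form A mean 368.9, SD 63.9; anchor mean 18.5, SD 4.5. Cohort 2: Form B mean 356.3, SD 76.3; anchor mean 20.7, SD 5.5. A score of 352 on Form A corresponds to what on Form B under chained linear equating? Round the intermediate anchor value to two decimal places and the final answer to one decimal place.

309.3

Form A → anchor (Cohort 1): v = (4.5/63.9)(352 − 368.9) + 18.5 = 17.31
anchor → Form B (Cohort 2): y = (76.3/5.5)(17.31 − 20.7) + 356.3 = 309.3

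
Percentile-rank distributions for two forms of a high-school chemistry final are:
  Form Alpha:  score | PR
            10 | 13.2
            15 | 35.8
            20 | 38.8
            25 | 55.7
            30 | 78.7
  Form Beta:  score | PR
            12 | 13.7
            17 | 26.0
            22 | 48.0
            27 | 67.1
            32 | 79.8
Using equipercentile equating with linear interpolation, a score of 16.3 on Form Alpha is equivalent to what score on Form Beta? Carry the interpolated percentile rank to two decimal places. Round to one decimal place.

19.4

PR of 16.3 on Form Alpha: 35.8 + (16.3 − 15)/(20 − 15) × (38.8 − 35.8) = 36.58
On Form Beta, PR 36.58 falls between score 17 (PR 26.0) and 22 (PR 48.0).
Interpolate: 17 + (36.58 − 26.0)/(48.0 − 26.0) × (22 − 17) = 19.4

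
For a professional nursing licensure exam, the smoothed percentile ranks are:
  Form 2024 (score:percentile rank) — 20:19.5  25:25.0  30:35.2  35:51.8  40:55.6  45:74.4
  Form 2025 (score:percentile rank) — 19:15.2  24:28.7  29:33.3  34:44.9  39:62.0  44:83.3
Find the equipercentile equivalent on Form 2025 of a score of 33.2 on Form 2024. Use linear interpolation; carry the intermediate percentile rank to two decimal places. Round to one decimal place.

PR of 33.2 on Form 2024: 35.2 + (33.2 − 30)/(35 − 30) × (51.8 − 35.2) = 45.82
On Form 2025, PR 45.82 falls between score 34 (PR 44.9) and 39 (PR 62.0).
Interpolate: 34 + (45.82 − 44.9)/(62.0 − 44.9) × (39 − 34) = 34.3

34.3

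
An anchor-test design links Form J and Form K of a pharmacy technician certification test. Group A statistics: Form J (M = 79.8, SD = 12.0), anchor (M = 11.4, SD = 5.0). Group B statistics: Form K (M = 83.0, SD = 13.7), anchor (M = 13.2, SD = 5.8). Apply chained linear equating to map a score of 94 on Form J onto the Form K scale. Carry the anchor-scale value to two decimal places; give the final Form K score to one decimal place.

Form J → anchor (Group A): v = (5.0/12.0)(94 − 79.8) + 11.4 = 17.32
anchor → Form K (Group B): y = (13.7/5.8)(17.32 − 13.2) + 83.0 = 92.7

92.7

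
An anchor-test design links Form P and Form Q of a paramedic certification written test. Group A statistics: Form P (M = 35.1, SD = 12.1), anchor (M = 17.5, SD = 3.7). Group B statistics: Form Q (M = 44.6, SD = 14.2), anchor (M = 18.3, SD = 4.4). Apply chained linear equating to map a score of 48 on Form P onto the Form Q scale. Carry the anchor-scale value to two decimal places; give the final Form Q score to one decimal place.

54.7

Form P → anchor (Group A): v = (3.7/12.1)(48 − 35.1) + 17.5 = 21.44
anchor → Form Q (Group B): y = (14.2/4.4)(21.44 − 18.3) + 44.6 = 54.7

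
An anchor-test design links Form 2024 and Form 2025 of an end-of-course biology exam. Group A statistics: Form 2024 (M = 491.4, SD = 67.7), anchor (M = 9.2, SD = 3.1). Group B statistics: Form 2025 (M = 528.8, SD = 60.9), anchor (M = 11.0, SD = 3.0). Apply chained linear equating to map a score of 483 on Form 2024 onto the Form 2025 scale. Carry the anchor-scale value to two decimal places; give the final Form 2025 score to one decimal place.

Form 2024 → anchor (Group A): v = (3.1/67.7)(483 − 491.4) + 9.2 = 8.82
anchor → Form 2025 (Group B): y = (60.9/3.0)(8.82 − 11.0) + 528.8 = 484.5

484.5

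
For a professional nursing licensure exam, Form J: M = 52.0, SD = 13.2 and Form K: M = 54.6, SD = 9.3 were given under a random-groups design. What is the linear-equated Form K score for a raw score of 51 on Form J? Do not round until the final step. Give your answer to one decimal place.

53.9

Linear equating: y = (SD_Y/SD_X)(x − M_X) + M_Y
y = (9.3/13.2)(51 − 52.0) + 54.6
y = 0.704545 × -1.0 + 54.6 = -0.7045 + 54.6 = 53.9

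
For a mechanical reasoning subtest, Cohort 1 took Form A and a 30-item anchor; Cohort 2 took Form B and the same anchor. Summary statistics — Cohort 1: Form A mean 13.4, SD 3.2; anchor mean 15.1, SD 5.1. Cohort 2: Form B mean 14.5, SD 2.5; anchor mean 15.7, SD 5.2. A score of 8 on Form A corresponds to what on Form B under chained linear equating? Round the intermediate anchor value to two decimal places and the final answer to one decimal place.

10.1

Form A → anchor (Cohort 1): v = (5.1/3.2)(8 − 13.4) + 15.1 = 6.49
anchor → Form B (Cohort 2): y = (2.5/5.2)(6.49 − 15.7) + 14.5 = 10.1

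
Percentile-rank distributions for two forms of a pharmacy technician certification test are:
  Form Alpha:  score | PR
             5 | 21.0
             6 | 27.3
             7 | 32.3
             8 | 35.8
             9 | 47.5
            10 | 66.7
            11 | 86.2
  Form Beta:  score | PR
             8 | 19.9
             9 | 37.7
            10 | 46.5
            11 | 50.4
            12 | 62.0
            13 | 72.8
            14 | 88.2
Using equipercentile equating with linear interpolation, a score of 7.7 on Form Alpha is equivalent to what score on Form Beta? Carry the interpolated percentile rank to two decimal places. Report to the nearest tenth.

PR of 7.7 on Form Alpha: 32.3 + (7.7 − 7)/(8 − 7) × (35.8 − 32.3) = 34.75
On Form Beta, PR 34.75 falls between score 8 (PR 19.9) and 9 (PR 37.7).
Interpolate: 8 + (34.75 − 19.9)/(37.7 − 19.9) × (9 − 8) = 8.8

8.8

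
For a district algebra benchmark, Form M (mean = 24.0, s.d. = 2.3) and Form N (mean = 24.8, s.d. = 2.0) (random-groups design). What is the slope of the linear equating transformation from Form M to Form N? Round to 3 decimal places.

A = SD_Y / SD_X = 2.0 / 2.3 = 0.870

0.870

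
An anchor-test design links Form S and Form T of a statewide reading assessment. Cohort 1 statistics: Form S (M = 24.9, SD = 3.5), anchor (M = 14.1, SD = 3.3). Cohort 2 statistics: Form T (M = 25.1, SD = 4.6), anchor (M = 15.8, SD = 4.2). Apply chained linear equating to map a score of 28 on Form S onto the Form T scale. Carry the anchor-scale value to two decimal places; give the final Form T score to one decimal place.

26.4

Form S → anchor (Cohort 1): v = (3.3/3.5)(28 − 24.9) + 14.1 = 17.02
anchor → Form T (Cohort 2): y = (4.6/4.2)(17.02 − 15.8) + 25.1 = 26.4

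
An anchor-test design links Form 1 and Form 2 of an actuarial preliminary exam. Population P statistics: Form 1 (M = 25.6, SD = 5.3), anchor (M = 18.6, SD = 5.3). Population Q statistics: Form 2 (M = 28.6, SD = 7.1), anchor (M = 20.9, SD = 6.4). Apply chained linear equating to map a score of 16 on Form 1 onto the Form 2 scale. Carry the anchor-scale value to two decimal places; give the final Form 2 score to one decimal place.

15.4

Form 1 → anchor (Population P): v = (5.3/5.3)(16 − 25.6) + 18.6 = 9.00
anchor → Form 2 (Population Q): y = (7.1/6.4)(9.00 − 20.9) + 28.6 = 15.4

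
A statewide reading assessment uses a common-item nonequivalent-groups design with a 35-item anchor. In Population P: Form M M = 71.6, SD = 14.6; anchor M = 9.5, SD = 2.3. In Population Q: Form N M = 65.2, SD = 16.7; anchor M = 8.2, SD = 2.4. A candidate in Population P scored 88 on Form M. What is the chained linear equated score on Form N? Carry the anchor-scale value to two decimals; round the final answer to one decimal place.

Form M → anchor (Population P): v = (2.3/14.6)(88 − 71.6) + 9.5 = 12.08
anchor → Form N (Population Q): y = (16.7/2.4)(12.08 − 8.2) + 65.2 = 92.2

92.2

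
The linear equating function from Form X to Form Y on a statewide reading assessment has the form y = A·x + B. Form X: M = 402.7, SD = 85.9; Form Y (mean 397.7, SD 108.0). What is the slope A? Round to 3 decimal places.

1.257

A = SD_Y / SD_X = 108.0 / 85.9 = 1.257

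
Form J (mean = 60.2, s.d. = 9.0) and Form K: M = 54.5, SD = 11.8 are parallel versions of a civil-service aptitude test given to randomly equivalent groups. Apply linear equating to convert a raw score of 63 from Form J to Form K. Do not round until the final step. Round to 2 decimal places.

Linear equating: y = (SD_Y/SD_X)(x − M_X) + M_Y
y = (11.8/9.0)(63 − 60.2) + 54.5
y = 1.311111 × 2.8 + 54.5 = 3.6711 + 54.5 = 58.17

58.17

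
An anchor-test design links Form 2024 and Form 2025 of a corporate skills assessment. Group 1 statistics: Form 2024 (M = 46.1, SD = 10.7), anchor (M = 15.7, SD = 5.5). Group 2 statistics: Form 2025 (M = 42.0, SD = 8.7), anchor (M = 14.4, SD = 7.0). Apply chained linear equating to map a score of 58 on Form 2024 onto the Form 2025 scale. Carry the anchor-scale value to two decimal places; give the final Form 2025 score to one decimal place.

51.2

Form 2024 → anchor (Group 1): v = (5.5/10.7)(58 − 46.1) + 15.7 = 21.82
anchor → Form 2025 (Group 2): y = (8.7/7.0)(21.82 − 14.4) + 42.0 = 51.2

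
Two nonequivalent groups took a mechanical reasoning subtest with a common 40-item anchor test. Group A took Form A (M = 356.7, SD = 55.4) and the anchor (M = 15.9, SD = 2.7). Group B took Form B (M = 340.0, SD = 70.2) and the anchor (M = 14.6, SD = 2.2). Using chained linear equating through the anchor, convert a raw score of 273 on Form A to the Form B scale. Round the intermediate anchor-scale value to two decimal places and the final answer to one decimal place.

Form A → anchor (Group A): v = (2.7/55.4)(273 − 356.7) + 15.9 = 11.82
anchor → Form B (Group B): y = (70.2/2.2)(11.82 − 14.6) + 340.0 = 251.3

251.3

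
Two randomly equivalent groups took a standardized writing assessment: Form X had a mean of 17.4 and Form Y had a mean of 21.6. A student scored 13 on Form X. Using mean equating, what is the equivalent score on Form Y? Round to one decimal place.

Mean equating: y = x + (M_Y − M_X) = 13 + (21.6 − 17.4) = 17.2

17.2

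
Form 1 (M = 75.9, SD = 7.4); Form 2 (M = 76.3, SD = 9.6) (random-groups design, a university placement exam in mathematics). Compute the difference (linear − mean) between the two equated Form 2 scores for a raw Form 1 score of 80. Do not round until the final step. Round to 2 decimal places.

1.22

Mean-equated: 80 + (76.3 − 75.9) = 80.40
Linear-equated: (9.6/7.4)(80 − 75.9) + 76.3 = 81.619
Difference = 81.619 − 80.40 = 1.22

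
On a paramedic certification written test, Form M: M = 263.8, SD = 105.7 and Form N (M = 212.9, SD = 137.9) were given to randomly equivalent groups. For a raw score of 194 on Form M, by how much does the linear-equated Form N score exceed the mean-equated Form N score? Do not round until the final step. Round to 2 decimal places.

Mean-equated: 194 + (212.9 − 263.8) = 143.10
Linear-equated: (137.9/105.7)(194 − 263.8) + 212.9 = 121.836
Difference = 121.836 − 143.10 = -21.26

-21.26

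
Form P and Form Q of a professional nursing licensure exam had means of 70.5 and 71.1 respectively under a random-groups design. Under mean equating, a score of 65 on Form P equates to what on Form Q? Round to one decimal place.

Mean equating: y = x + (M_Y − M_X) = 65 + (71.1 − 70.5) = 65.6

65.6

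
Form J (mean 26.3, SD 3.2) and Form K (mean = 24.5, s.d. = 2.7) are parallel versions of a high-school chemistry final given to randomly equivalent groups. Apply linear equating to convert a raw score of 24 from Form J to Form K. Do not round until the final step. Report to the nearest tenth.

Linear equating: y = (SD_Y/SD_X)(x − M_X) + M_Y
y = (2.7/3.2)(24 − 26.3) + 24.5
y = 0.843750 × -2.3 + 24.5 = -1.9406 + 24.5 = 22.6

22.6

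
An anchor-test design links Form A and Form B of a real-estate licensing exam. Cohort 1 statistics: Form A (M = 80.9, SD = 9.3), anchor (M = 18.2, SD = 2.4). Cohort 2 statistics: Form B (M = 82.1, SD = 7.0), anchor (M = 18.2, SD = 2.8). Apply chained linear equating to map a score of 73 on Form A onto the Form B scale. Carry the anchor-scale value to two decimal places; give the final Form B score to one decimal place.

77.0

Form A → anchor (Cohort 1): v = (2.4/9.3)(73 − 80.9) + 18.2 = 16.16
anchor → Form B (Cohort 2): y = (7.0/2.8)(16.16 − 18.2) + 82.1 = 77.0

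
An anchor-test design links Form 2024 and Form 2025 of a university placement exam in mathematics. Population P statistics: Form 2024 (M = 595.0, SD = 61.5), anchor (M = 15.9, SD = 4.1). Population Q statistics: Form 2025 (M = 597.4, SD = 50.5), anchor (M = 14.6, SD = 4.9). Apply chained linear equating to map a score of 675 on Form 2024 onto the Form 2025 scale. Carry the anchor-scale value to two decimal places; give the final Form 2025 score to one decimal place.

Form 2024 → anchor (Population P): v = (4.1/61.5)(675 − 595.0) + 15.9 = 21.23
anchor → Form 2025 (Population Q): y = (50.5/4.9)(21.23 − 14.6) + 597.4 = 665.7

665.7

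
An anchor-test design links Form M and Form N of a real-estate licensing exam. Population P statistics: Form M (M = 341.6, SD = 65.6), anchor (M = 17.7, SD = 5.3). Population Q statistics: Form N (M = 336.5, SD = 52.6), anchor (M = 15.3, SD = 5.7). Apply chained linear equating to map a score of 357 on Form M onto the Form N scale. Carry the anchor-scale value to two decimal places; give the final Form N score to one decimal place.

370.1

Form M → anchor (Population P): v = (5.3/65.6)(357 − 341.6) + 17.7 = 18.94
anchor → Form N (Population Q): y = (52.6/5.7)(18.94 − 15.3) + 336.5 = 370.1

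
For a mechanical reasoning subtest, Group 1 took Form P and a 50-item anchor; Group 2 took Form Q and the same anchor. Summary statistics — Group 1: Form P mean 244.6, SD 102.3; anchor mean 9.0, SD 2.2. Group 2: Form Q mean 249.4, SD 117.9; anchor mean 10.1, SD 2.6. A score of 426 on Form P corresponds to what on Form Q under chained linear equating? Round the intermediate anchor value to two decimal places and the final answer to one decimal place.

376.4

Form P → anchor (Group 1): v = (2.2/102.3)(426 − 244.6) + 9.0 = 12.90
anchor → Form Q (Group 2): y = (117.9/2.6)(12.90 − 10.1) + 249.4 = 376.4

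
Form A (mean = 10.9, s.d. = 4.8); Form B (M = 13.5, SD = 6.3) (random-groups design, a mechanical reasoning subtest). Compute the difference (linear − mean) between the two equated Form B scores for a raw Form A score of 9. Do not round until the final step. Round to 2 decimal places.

Mean-equated: 9 + (13.5 − 10.9) = 11.60
Linear-equated: (6.3/4.8)(9 − 10.9) + 13.5 = 11.006
Difference = 11.006 − 11.60 = -0.59

-0.59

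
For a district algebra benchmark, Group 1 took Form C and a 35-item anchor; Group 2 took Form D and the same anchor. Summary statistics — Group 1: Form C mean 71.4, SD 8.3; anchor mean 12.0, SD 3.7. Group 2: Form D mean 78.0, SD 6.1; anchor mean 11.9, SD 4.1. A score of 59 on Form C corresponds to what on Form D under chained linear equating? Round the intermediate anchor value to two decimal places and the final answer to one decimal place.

Form C → anchor (Group 1): v = (3.7/8.3)(59 − 71.4) + 12.0 = 6.47
anchor → Form D (Group 2): y = (6.1/4.1)(6.47 − 11.9) + 78.0 = 69.9

69.9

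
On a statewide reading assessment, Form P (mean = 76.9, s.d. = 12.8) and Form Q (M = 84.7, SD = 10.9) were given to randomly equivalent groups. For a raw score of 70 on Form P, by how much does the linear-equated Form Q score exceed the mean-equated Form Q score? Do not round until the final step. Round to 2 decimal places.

Mean-equated: 70 + (84.7 − 76.9) = 77.80
Linear-equated: (10.9/12.8)(70 − 76.9) + 84.7 = 78.824
Difference = 78.824 − 77.80 = 1.02

1.02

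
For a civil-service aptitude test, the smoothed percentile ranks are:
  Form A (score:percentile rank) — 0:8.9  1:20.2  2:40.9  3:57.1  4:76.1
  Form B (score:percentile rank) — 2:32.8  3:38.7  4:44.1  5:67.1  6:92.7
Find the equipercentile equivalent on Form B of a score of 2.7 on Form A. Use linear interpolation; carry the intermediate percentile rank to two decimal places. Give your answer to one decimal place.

PR of 2.7 on Form A: 40.9 + (2.7 − 2)/(3 − 2) × (57.1 − 40.9) = 52.24
On Form B, PR 52.24 falls between score 4 (PR 44.1) and 5 (PR 67.1).
Interpolate: 4 + (52.24 − 44.1)/(67.1 − 44.1) × (5 − 4) = 4.4

4.4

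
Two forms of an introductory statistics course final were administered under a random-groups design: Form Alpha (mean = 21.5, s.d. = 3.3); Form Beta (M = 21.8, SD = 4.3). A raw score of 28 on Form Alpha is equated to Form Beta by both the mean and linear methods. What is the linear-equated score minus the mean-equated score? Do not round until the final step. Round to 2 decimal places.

1.97

Mean-equated: 28 + (21.8 − 21.5) = 28.30
Linear-equated: (4.3/3.3)(28 − 21.5) + 21.8 = 30.270
Difference = 30.270 − 28.30 = 1.97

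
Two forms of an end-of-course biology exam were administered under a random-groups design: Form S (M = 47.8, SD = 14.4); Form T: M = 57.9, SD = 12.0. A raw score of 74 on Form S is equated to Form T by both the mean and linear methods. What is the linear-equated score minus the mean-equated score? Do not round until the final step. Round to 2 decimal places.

Mean-equated: 74 + (57.9 − 47.8) = 84.10
Linear-equated: (12.0/14.4)(74 − 47.8) + 57.9 = 79.733
Difference = 79.733 − 84.10 = -4.37

-4.37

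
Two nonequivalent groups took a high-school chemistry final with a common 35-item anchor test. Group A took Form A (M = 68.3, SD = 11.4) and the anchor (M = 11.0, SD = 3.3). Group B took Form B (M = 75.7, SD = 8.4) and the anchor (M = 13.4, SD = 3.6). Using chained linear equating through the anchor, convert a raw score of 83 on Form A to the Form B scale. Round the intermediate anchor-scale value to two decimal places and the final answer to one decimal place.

80.0

Form A → anchor (Group A): v = (3.3/11.4)(83 − 68.3) + 11.0 = 15.26
anchor → Form B (Group B): y = (8.4/3.6)(15.26 − 13.4) + 75.7 = 80.0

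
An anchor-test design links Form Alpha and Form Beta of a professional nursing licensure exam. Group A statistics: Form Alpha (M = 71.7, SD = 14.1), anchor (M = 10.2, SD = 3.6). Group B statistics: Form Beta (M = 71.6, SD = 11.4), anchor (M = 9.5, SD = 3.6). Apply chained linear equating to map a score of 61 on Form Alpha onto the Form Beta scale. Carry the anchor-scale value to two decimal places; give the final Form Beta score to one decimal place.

65.2

Form Alpha → anchor (Group A): v = (3.6/14.1)(61 − 71.7) + 10.2 = 7.47
anchor → Form Beta (Group B): y = (11.4/3.6)(7.47 − 9.5) + 71.6 = 65.2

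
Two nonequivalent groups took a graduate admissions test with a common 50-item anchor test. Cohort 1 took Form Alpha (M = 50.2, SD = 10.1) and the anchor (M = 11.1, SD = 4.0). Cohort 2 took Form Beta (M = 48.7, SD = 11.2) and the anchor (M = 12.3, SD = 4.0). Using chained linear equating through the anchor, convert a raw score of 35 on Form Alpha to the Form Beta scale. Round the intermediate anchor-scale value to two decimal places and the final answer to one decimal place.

28.5

Form Alpha → anchor (Cohort 1): v = (4.0/10.1)(35 − 50.2) + 11.1 = 5.08
anchor → Form Beta (Cohort 2): y = (11.2/4.0)(5.08 − 12.3) + 48.7 = 28.5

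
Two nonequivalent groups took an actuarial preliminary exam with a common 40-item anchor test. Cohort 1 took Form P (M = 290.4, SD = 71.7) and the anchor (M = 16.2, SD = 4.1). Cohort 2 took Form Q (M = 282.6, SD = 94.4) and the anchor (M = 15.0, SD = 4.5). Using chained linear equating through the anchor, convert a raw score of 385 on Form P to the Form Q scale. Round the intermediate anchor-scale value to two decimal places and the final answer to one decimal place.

Form P → anchor (Cohort 1): v = (4.1/71.7)(385 − 290.4) + 16.2 = 21.61
anchor → Form Q (Cohort 2): y = (94.4/4.5)(21.61 − 15.0) + 282.6 = 421.3

421.3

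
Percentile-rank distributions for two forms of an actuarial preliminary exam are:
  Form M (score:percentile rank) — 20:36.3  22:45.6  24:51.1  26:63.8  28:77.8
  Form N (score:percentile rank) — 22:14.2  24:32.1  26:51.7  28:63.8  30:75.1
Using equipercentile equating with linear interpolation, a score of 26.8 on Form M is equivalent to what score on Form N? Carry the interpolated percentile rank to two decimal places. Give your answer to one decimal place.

29.0

PR of 26.8 on Form M: 63.8 + (26.8 − 26)/(28 − 26) × (77.8 − 63.8) = 69.40
On Form N, PR 69.40 falls between score 28 (PR 63.8) and 30 (PR 75.1).
Interpolate: 28 + (69.40 − 63.8)/(75.1 − 63.8) × (30 − 28) = 29.0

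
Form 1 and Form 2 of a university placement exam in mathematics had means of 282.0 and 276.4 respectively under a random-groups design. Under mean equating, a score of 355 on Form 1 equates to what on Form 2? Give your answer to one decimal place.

349.4

Mean equating: y = x + (M_Y − M_X) = 355 + (276.4 − 282.0) = 349.4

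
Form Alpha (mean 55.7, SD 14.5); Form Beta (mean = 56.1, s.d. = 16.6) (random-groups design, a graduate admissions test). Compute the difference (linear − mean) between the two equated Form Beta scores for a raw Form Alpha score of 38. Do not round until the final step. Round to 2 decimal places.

-2.56

Mean-equated: 38 + (56.1 − 55.7) = 38.40
Linear-equated: (16.6/14.5)(38 − 55.7) + 56.1 = 35.837
Difference = 35.837 − 38.40 = -2.56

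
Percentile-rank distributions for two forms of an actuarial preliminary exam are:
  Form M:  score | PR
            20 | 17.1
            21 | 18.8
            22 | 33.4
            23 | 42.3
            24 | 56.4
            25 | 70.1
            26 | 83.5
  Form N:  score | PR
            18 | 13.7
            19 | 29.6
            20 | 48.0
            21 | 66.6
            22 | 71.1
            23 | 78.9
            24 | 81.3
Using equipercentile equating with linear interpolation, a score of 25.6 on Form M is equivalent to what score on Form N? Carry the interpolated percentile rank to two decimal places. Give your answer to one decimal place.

PR of 25.6 on Form M: 70.1 + (25.6 − 25)/(26 − 25) × (83.5 − 70.1) = 78.14
On Form N, PR 78.14 falls between score 22 (PR 71.1) and 23 (PR 78.9).
Interpolate: 22 + (78.14 − 71.1)/(78.9 − 71.1) × (23 − 22) = 22.9

22.9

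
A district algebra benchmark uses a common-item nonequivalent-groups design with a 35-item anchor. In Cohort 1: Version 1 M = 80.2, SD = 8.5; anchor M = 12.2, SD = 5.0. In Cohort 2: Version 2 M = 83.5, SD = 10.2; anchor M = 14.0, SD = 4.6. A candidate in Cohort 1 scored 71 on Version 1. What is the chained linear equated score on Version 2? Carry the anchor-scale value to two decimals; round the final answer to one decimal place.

Version 1 → anchor (Cohort 1): v = (5.0/8.5)(71 − 80.2) + 12.2 = 6.79
anchor → Version 2 (Cohort 2): y = (10.2/4.6)(6.79 − 14.0) + 83.5 = 67.5

67.5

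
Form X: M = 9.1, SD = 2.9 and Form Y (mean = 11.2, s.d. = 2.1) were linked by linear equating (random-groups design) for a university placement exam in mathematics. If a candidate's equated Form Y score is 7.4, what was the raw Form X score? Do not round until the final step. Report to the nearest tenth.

Invert y = (SD_Y/SD_X)(x − M_X) + M_Y:
x = (SD_X/SD_Y)(y − M_Y) + M_X = (2.9/2.1)(7.4 − 11.2) + 9.1
x = 1.380952 × -3.800 + 9.1 = 3.9

3.9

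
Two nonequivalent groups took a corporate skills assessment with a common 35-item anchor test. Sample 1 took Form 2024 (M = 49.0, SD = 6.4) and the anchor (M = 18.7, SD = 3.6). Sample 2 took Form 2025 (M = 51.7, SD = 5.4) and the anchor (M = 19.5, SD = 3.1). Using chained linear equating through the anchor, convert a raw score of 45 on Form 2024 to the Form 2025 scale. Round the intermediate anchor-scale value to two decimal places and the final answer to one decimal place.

46.4

Form 2024 → anchor (Sample 1): v = (3.6/6.4)(45 − 49.0) + 18.7 = 16.45
anchor → Form 2025 (Sample 2): y = (5.4/3.1)(16.45 − 19.5) + 51.7 = 46.4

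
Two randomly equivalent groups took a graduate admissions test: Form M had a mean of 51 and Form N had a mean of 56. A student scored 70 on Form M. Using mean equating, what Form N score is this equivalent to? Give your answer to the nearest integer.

Mean equating: y = x + (M_Y − M_X) = 70 + (56 − 51) = 75

75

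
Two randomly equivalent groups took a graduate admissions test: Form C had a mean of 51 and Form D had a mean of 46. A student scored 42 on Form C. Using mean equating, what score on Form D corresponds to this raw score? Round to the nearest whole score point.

Mean equating: y = x + (M_Y − M_X) = 42 + (46 − 51) = 37

37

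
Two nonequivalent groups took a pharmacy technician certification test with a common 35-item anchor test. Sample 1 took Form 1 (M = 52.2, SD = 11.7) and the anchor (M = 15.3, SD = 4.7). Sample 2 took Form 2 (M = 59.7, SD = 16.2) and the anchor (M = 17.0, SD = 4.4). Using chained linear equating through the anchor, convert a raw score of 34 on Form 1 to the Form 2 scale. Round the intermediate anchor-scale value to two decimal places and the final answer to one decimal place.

26.5

Form 1 → anchor (Sample 1): v = (4.7/11.7)(34 − 52.2) + 15.3 = 7.99
anchor → Form 2 (Sample 2): y = (16.2/4.4)(7.99 − 17.0) + 59.7 = 26.5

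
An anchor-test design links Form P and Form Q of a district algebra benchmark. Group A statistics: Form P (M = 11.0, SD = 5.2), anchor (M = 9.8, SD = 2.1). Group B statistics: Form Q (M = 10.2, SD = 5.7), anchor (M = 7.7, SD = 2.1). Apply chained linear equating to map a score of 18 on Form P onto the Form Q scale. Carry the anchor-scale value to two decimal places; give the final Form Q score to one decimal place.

23.6

Form P → anchor (Group A): v = (2.1/5.2)(18 − 11.0) + 9.8 = 12.63
anchor → Form Q (Group B): y = (5.7/2.1)(12.63 − 7.7) + 10.2 = 23.6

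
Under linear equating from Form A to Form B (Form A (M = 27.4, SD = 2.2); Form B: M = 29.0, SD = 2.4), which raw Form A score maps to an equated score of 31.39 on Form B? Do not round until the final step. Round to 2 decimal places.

Invert y = (SD_Y/SD_X)(x − M_X) + M_Y:
x = (SD_X/SD_Y)(y − M_Y) + M_X = (2.2/2.4)(31.39 − 29.0) + 27.4
x = 0.916667 × 2.390 + 27.4 = 29.59

29.59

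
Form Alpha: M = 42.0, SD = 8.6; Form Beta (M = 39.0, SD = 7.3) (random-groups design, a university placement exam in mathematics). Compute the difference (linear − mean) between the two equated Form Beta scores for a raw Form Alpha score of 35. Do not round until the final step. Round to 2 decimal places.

1.06

Mean-equated: 35 + (39.0 − 42.0) = 32.00
Linear-equated: (7.3/8.6)(35 − 42.0) + 39.0 = 33.058
Difference = 33.058 − 32.00 = 1.06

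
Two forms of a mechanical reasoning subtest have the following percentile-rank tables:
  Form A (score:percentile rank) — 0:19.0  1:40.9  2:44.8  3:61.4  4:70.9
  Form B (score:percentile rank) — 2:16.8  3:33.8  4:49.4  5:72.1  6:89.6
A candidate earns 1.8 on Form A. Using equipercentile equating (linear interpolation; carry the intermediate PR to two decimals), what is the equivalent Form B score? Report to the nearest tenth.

PR of 1.8 on Form A: 40.9 + (1.8 − 1)/(2 − 1) × (44.8 − 40.9) = 44.02
On Form B, PR 44.02 falls between score 3 (PR 33.8) and 4 (PR 49.4).
Interpolate: 3 + (44.02 − 33.8)/(49.4 − 33.8) × (4 − 3) = 3.7

3.7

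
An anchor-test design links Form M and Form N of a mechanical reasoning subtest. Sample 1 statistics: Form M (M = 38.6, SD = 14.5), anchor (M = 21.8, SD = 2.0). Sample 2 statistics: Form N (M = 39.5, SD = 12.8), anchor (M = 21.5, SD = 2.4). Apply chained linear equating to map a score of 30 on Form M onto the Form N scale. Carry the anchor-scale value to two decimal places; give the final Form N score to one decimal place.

Form M → anchor (Sample 1): v = (2.0/14.5)(30 − 38.6) + 21.8 = 20.61
anchor → Form N (Sample 2): y = (12.8/2.4)(20.61 − 21.5) + 39.5 = 34.8

34.8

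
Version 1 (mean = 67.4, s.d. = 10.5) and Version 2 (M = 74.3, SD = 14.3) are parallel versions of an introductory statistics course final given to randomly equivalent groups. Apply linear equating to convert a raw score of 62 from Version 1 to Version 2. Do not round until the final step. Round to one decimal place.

Linear equating: y = (SD_Y/SD_X)(x − M_X) + M_Y
y = (14.3/10.5)(62 − 67.4) + 74.3
y = 1.361905 × -5.4 + 74.3 = -7.3543 + 74.3 = 66.9

66.9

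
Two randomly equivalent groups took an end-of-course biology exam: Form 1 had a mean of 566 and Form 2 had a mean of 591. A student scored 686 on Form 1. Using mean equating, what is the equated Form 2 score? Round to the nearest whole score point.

Mean equating: y = x + (M_Y − M_X) = 686 + (591 − 566) = 711

711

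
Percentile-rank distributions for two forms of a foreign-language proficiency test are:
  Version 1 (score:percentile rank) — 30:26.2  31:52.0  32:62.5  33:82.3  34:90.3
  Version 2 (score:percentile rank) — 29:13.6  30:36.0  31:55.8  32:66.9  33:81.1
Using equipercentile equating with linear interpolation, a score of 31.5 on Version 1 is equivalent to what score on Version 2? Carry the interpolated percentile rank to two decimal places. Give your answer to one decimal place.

PR of 31.5 on Version 1: 52.0 + (31.5 − 31)/(32 − 31) × (62.5 − 52.0) = 57.25
On Version 2, PR 57.25 falls between score 31 (PR 55.8) and 32 (PR 66.9).
Interpolate: 31 + (57.25 − 55.8)/(66.9 − 55.8) × (32 − 31) = 31.1

31.1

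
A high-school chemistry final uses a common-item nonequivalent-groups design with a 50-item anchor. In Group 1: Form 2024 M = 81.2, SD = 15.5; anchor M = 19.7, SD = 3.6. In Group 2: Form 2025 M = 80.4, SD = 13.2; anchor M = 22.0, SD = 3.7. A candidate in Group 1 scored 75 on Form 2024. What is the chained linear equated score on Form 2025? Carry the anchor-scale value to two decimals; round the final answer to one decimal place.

Form 2024 → anchor (Group 1): v = (3.6/15.5)(75 − 81.2) + 19.7 = 18.26
anchor → Form 2025 (Group 2): y = (13.2/3.7)(18.26 − 22.0) + 80.4 = 67.1

67.1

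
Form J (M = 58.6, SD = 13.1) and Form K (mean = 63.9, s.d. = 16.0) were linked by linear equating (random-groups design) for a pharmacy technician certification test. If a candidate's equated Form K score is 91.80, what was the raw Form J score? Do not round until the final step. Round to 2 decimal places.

81.44

Invert y = (SD_Y/SD_X)(x − M_X) + M_Y:
x = (SD_X/SD_Y)(y − M_Y) + M_X = (13.1/16.0)(91.80 − 63.9) + 58.6
x = 0.818750 × 27.900 + 58.6 = 81.44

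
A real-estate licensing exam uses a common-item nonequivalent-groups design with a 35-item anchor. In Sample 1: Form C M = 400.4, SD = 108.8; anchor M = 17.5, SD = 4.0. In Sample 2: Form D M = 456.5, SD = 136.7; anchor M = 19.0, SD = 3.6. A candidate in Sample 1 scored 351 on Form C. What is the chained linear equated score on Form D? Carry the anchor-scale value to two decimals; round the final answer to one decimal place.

Form C → anchor (Sample 1): v = (4.0/108.8)(351 − 400.4) + 17.5 = 15.68
anchor → Form D (Sample 2): y = (136.7/3.6)(15.68 − 19.0) + 456.5 = 330.4

330.4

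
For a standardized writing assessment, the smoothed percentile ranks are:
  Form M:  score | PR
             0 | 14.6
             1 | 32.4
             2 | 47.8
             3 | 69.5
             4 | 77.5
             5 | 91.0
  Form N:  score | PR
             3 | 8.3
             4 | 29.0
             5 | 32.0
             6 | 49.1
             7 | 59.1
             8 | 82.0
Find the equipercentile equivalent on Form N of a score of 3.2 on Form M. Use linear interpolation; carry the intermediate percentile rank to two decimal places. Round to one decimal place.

PR of 3.2 on Form M: 69.5 + (3.2 − 3)/(4 − 3) × (77.5 − 69.5) = 71.10
On Form N, PR 71.10 falls between score 7 (PR 59.1) and 8 (PR 82.0).
Interpolate: 7 + (71.10 − 59.1)/(82.0 − 59.1) × (8 − 7) = 7.5

7.5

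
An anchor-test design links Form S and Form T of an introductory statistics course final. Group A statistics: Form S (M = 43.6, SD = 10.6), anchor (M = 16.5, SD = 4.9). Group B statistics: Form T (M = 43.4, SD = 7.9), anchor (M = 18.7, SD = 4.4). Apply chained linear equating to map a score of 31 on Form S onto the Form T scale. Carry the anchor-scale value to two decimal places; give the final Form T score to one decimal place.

29.0

Form S → anchor (Group A): v = (4.9/10.6)(31 − 43.6) + 16.5 = 10.68
anchor → Form T (Group B): y = (7.9/4.4)(10.68 − 18.7) + 43.4 = 29.0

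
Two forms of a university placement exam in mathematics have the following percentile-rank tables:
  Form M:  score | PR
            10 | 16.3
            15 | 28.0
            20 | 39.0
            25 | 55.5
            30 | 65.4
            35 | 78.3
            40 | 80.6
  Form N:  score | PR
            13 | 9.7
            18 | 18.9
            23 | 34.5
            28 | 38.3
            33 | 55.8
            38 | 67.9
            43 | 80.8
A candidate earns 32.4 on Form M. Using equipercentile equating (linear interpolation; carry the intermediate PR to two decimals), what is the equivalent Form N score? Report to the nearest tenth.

PR of 32.4 on Form M: 65.4 + (32.4 − 30)/(35 − 30) × (78.3 − 65.4) = 71.59
On Form N, PR 71.59 falls between score 38 (PR 67.9) and 43 (PR 80.8).
Interpolate: 38 + (71.59 − 67.9)/(80.8 − 67.9) × (43 − 38) = 39.4

39.4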